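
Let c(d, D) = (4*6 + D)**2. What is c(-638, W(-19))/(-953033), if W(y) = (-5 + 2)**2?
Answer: -1089/953033 ≈ -0.0011427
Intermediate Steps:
W(y) = 9 (W(y) = (-3)**2 = 9)
c(d, D) = (24 + D)**2
c(-638, W(-19))/(-953033) = (24 + 9)**2/(-953033) = 33**2*(-1/953033) = 1089*(-1/953033) = -1089/953033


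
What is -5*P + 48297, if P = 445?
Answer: 46072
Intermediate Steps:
-5*P + 48297 = -5*445 + 48297 = -2225 + 48297 = 46072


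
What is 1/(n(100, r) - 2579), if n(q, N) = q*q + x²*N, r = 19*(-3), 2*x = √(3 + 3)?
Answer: 2/14671 ≈ 0.00013632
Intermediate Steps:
x = √6/2 (x = √(3 + 3)/2 = √6/2 ≈ 1.2247)
r = -57
n(q, N) = q² + 3*N/2 (n(q, N) = q*q + (√6/2)²*N = q² + 3*N/2)
1/(n(100, r) - 2579) = 1/((100² + (3/2)*(-57)) - 2579) = 1/((10000 - 171/2) - 2579) = 1/(19829/2 - 2579) = 1/(14671/2) = 2/14671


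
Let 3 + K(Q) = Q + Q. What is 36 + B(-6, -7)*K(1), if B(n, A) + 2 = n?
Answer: 44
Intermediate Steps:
B(n, A) = -2 + n
K(Q) = -3 + 2*Q (K(Q) = -3 + (Q + Q) = -3 + 2*Q)
36 + B(-6, -7)*K(1) = 36 + (-2 - 6)*(-3 + 2*1) = 36 - 8*(-3 + 2) = 36 - 8*(-1) = 36 + 8 = 44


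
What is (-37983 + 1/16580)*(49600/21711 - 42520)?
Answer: 29066553659907734/17998419 ≈ 1.6150e+9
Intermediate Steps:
(-37983 + 1/16580)*(49600/21711 - 42520) = (-37983 + 1/16580)*(49600*(1/21711) - 42520) = -629758139*(49600/21711 - 42520)/16580 = -629758139/16580*(-923102120/21711) = 29066553659907734/17998419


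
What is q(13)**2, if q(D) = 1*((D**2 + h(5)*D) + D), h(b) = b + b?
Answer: 97344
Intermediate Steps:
h(b) = 2*b
q(D) = D**2 + 11*D (q(D) = 1*((D**2 + (2*5)*D) + D) = 1*((D**2 + 10*D) + D) = 1*(D**2 + 11*D) = D**2 + 11*D)
q(13)**2 = (13*(11 + 13))**2 = (13*24)**2 = 312**2 = 97344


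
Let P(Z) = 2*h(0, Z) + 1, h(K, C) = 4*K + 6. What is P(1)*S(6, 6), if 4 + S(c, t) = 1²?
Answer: -39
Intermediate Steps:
h(K, C) = 6 + 4*K
S(c, t) = -3 (S(c, t) = -4 + 1² = -4 + 1 = -3)
P(Z) = 13 (P(Z) = 2*(6 + 4*0) + 1 = 2*(6 + 0) + 1 = 2*6 + 1 = 12 + 1 = 13)
P(1)*S(6, 6) = 13*(-3) = -39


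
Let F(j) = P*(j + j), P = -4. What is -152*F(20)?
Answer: 24320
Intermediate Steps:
F(j) = -8*j (F(j) = -4*(j + j) = -8*j)
-152*F(20) = -(-1216)*20 = -152*(-160) = 24320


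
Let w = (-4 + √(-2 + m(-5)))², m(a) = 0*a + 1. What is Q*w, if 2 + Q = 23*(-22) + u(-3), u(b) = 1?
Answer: -7605 + 4056*I ≈ -7605.0 + 4056.0*I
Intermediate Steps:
m(a) = 1 (m(a) = 0 + 1 = 1)
w = (-4 + I)² (w = (-4 + √(-2 + 1))² = (-4 + √(-1))² = (-4 + I)² ≈ 15.0 - 8.0*I)
Q = -507 (Q = -2 + (23*(-22) + 1) = -2 + (-506 + 1) = -2 - 505 = -507)
Q*w = -507*(4 - I)²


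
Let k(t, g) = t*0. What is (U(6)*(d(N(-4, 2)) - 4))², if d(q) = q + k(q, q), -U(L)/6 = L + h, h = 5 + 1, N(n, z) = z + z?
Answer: 0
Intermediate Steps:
N(n, z) = 2*z
k(t, g) = 0
h = 6
U(L) = -36 - 6*L (U(L) = -6*(L + 6) = -6*(6 + L) = -36 - 6*L)
d(q) = q (d(q) = q + 0 = q)
(U(6)*(d(N(-4, 2)) - 4))² = ((-36 - 6*6)*(2*2 - 4))² = ((-36 - 36)*(4 - 4))² = (-72*0)² = 0² = 0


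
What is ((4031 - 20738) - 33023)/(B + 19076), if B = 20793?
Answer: -49730/39869 ≈ -1.2473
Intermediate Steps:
((4031 - 20738) - 33023)/(B + 19076) = ((4031 - 20738) - 33023)/(20793 + 19076) = (-16707 - 33023)/39869 = -49730*1/39869 = -49730/39869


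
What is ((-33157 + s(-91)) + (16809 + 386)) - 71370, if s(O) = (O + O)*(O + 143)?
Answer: -96796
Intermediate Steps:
s(O) = 2*O*(143 + O) (s(O) = (2*O)*(143 + O) = 2*O*(143 + O))
((-33157 + s(-91)) + (16809 + 386)) - 71370 = ((-33157 + 2*(-91)*(143 - 91)) + (16809 + 386)) - 71370 = ((-33157 + 2*(-91)*52) + 17195) - 71370 = ((-33157 - 9464) + 17195) - 71370 = (-42621 + 17195) - 71370 = -25426 - 71370 = -96796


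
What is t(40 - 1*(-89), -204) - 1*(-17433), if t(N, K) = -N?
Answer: 17304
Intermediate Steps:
t(40 - 1*(-89), -204) - 1*(-17433) = -(40 - 1*(-89)) - 1*(-17433) = -(40 + 89) + 17433 = -1*129 + 17433 = -129 + 17433 = 17304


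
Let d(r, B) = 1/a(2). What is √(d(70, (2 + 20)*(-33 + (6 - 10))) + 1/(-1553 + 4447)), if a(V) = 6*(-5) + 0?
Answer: 2*I*√3885195/21705 ≈ 0.18163*I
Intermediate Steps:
a(V) = -30 (a(V) = -30 + 0 = -30)
d(r, B) = -1/30 (d(r, B) = 1/(-30) = -1/30)
√(d(70, (2 + 20)*(-33 + (6 - 10))) + 1/(-1553 + 4447)) = √(-1/30 + 1/(-1553 + 4447)) = √(-1/30 + 1/2894) = √(-716/21705) = 2*I*√3885195/21705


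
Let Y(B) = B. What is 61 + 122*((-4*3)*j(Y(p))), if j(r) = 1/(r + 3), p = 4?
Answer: -1037/7 ≈ -148.14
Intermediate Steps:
j(r) = 1/(3 + r)
61 + 122*((-4*3)*j(Y(p))) = 61 + 122*((-4*3)/(3 + 4)) = 61 + 122*(-12/7) = 61 - 1464/7 = -1037/7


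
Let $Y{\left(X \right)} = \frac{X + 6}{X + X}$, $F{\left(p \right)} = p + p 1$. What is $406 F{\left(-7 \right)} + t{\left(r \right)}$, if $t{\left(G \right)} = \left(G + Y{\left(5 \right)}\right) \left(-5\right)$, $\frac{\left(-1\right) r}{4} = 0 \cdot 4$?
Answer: $- \frac{11379}{2} \approx -5689.5$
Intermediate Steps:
$F{\left(p \right)} = 2 p$ ($F{\left(p \right)} = p + p = 2 p$)
$Y{\left(X \right)} = \frac{6 + X}{2 X}$
$r = 0$ ($r = - 4 \cdot 0 \cdot 4 = \left(-4\right) 0 = 0$)
$t{\left(G \right)} = - \frac{11}{2} - 5 G$ ($t{\left(G \right)} = \left(G + \frac{6 + 5}{2 \cdot 5}\right) \left(-5\right) = \left(G + \frac{1}{2} \cdot \frac{1}{5} \cdot 11\right) \left(-5\right) = \left(G + \frac{11}{10}\right) \left(-5\right) = \left(\frac{11}{10} + G\right) \left(-5\right) = - \frac{11}{2} - 5 G$)
$406 F{\left(-7 \right)} + t{\left(r \right)} = 406 \cdot 2 \left(-7\right) - \frac{11}{2} = 406 \left(-14\right) + \left(- \frac{11}{2} + 0\right) = -5684 - \frac{11}{2} = - \frac{11379}{2}$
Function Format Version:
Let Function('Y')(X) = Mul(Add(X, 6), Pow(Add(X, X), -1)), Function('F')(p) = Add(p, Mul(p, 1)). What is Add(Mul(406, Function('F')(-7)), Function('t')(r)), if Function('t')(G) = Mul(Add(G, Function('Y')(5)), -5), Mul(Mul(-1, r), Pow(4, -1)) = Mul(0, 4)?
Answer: Rational(-11379, 2) ≈ -5689.5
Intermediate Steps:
Function('F')(p) = Mul(2, p) (Function('F')(p) = Add(p, p) = Mul(2, p))
Function('Y')(X) = Mul(Rational(1, 2), Pow(X, -1), Add(6, X)) (Function('Y')(X) = Mul(Add(6, X), Pow(Mul(2, X), -1)) = Mul(Add(6, X), Mul(Rational(1, 2), Pow(X, -1))) = Mul(Rational(1, 2), Pow(X, -1), Add(6, X)))
r = 0 (r = Mul(-4, Mul(0, 4)) = Mul(-4, 0) = 0)
Function('t')(G) = Add(Rational(-11, 2), Mul(-5, G)) (Function('t')(G) = Mul(Add(G, Mul(Rational(1, 2), Pow(5, -1), Add(6, 5))), -5) = Mul(Add(G, Mul(Rational(1, 2), Rational(1, 5), 11)), -5) = Mul(Add(G, Rational(11, 10)), -5) = Mul(Add(Rational(11, 10), G), -5) = Add(Rational(-11, 2), Mul(-5, G)))
Add(Mul(406, Function('F')(-7)), Function('t')(r)) = Add(Mul(406, Mul(2, -7)), Add(Rational(-11, 2), Mul(-5, 0))) = Add(Mul(406, -14), Add(Rational(-11, 2), 0)) = Add(-5684, Rational(-11, 2)) = Rational(-11379, 2)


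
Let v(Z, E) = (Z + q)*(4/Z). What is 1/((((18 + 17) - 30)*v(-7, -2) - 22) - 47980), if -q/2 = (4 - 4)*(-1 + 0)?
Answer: -1/47982 ≈ -2.0841e-5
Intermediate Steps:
q = 0 (q = -2*(4 - 4)*(-1 + 0) = -0*(-1) = -2*0 = 0)
v(Z, E) = 4 (v(Z, E) = (Z + 0)*(4/Z) = Z*(4/Z) = 4)
1/((((18 + 17) - 30)*v(-7, -2) - 22) - 47980) = 1/((((18 + 17) - 30)*4 - 22) - 47980) = 1/(((35 - 30)*4 - 22) - 47980) = 1/((5*4 - 22) - 47980) = 1/((20 - 22) - 47980) = 1/(-2 - 47980) = 1/(-47982) = -1/47982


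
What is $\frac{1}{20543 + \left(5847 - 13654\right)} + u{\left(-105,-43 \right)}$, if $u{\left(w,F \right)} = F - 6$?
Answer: $- \frac{624063}{12736} \approx -49.0$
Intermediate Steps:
$u{\left(w,F \right)} = -6 + F$
$\frac{1}{20543 + \left(5847 - 13654\right)} + u{\left(-105,-43 \right)} = \frac{1}{20543 + \left(5847 - 13654\right)} - 49 = \frac{1}{20543 - 7807} - 49 = \frac{1}{12736} - 49 = - \frac{624063}{12736}$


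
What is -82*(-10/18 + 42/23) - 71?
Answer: -36263/207 ≈ -175.18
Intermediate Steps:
-82*(-10/18 + 42/23) - 71 = -82*(-10*1/18 + 42*(1/23)) - 71 = -82*(-5/9 + 42/23) - 71 = -82*263/207 - 71 = -21566/207 - 71 = -36263/207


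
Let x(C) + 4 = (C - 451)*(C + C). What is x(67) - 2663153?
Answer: -2714613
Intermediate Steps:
x(C) = -4 + 2*C*(-451 + C) (x(C) = -4 + (C - 451)*(C + C) = -4 + (-451 + C)*(2*C) = -4 + 2*C*(-451 + C))
x(67) - 2663153 = (-4 - 902*67 + 2*67**2) - 2663153 = (-4 - 60434 + 2*4489) - 2663153 = (-4 - 60434 + 8978) - 2663153 = -51460 - 2663153 = -2714613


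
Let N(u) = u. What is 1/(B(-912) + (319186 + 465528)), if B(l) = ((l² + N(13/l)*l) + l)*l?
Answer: -1/756945926 ≈ -1.3211e-9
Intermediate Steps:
B(l) = l*(13 + l + l²) (B(l) = ((l² + (13/l)*l) + l)*l = ((l² + 13) + l)*l = ((13 + l²) + l)*l = (13 + l + l²)*l = l*(13 + l + l²))
1/(B(-912) + (319186 + 465528)) = 1/(-912*(13 - 912*(1 - 912)) + (319186 + 465528)) = 1/(-912*(13 - 912*(-911)) + 784714) = 1/(-912*(13 + 830832) + 784714) = 1/(-912*830845 + 784714) = 1/(-757730640 + 784714) = 1/(-756945926) = -1/756945926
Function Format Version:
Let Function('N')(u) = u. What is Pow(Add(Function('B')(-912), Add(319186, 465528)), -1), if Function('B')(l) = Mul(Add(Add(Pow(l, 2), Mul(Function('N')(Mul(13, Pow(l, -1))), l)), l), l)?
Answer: Rational(-1, 756945926) ≈ -1.3211e-9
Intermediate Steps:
Function('B')(l) = Mul(l, Add(13, l, Pow(l, 2))) (Function('B')(l) = Mul(Add(Add(Pow(l, 2), Mul(Mul(13, Pow(l, -1)), l)), l), l) = Mul(Add(Add(Pow(l, 2), 13), l), l) = Mul(Add(Add(13, Pow(l, 2)), l), l) = Mul(Add(13, l, Pow(l, 2)), l) = Mul(l, Add(13, l, Pow(l, 2))))
Pow(Add(Function('B')(-912), Add(319186, 465528)), -1) = Pow(Add(Mul(-912, Add(13, Mul(-912, Add(1, -912)))), Add(319186, 465528)), -1) = Pow(Add(Mul(-912, Add(13, Mul(-912, -911))), 784714), -1) = Pow(Add(Mul(-912, Add(13, 830832)), 784714), -1) = Pow(Add(Mul(-912, 830845), 784714), -1) = Pow(Add(-757730640, 784714), -1) = Pow(-756945926, -1) = Rational(-1, 756945926)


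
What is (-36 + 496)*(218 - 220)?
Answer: -920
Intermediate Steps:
(-36 + 496)*(218 - 220) = 460*(-2) = -920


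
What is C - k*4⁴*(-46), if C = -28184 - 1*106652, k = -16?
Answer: -323252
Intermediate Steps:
C = -134836 (C = -28184 - 106652 = -134836)
C - k*4⁴*(-46) = -134836 - (-16*4⁴)*(-46) = -134836 - (-16*256)*(-46) = -134836 - (-4096)*(-46) = -134836 - 1*188416 = -134836 - 188416 = -323252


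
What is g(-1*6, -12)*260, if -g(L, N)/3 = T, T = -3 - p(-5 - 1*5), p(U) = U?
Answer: -5460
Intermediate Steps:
T = 7 (T = -3 - (-5 - 1*5) = -3 - (-5 - 5) = -3 - 1*(-10) = -3 + 10 = 7)
g(L, N) = -21 (g(L, N) = -3*7 = -21)
g(-1*6, -12)*260 = -21*260 = -5460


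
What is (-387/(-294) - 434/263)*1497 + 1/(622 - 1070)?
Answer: -412215761/824768 ≈ -499.80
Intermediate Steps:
(-387/(-294) - 434/263)*1497 + 1/(622 - 1070) = (-387*(-1/294) - 434*1/263)*1497 + 1/(-448) = (129/98 - 434/263)*1497 - 1/448 = -8605/25774*1497 - 1/448 = -12881685/25774 - 1/448 = -412215761/824768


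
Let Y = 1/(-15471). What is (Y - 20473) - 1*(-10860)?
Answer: -148722724/15471 ≈ -9613.0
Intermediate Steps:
Y = -1/15471 ≈ -6.4637e-5
(Y - 20473) - 1*(-10860) = (-1/15471 - 20473) - 1*(-10860) = -316737784/15471 + 10860 = -148722724/15471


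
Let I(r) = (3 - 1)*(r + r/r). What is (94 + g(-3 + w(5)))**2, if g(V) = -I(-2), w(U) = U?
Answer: 9216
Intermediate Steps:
I(r) = 2 + 2*r (I(r) = 2*(r + 1) = 2*(1 + r) = 2 + 2*r)
g(V) = 2 (g(V) = -(2 + 2*(-2)) = -(2 - 4) = -1*(-2) = 2)
(94 + g(-3 + w(5)))**2 = (94 + 2)**2 = 96**2 = 9216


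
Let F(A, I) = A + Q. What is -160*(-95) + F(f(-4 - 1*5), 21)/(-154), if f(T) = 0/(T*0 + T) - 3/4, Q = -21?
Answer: 9363287/616 ≈ 15200.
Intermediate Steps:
f(T) = -¾ (f(T) = 0/(0 + T) - 3*¼ = 0/T - ¾ = 0 - ¾ = -¾)
F(A, I) = -21 + A (F(A, I) = A - 21 = -21 + A)
-160*(-95) + F(f(-4 - 1*5), 21)/(-154) = -160*(-95) + (-21 - ¾)/(-154) = 15200 - 87/4*(-1/154) = 15200 + 87/616 = 9363287/616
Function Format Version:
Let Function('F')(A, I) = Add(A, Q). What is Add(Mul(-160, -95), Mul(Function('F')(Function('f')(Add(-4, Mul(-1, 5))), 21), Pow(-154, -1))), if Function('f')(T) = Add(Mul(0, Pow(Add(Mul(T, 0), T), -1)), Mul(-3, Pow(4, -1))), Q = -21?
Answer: Rational(9363287, 616) ≈ 15200.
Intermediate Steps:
Function('f')(T) = Rational(-3, 4) (Function('f')(T) = Add(Mul(0, Pow(Add(0, T), -1)), Mul(-3, Rational(1, 4))) = Add(Mul(0, Pow(T, -1)), Rational(-3, 4)) = Add(0, Rational(-3, 4)) = Rational(-3, 4))
Function('F')(A, I) = Add(-21, A) (Function('F')(A, I) = Add(A, -21) = Add(-21, A))
Add(Mul(-160, -95), Mul(Function('F')(Function('f')(Add(-4, Mul(-1, 5))), 21), Pow(-154, -1))) = Add(Mul(-160, -95), Mul(Add(-21, Rational(-3, 4)), Pow(-154, -1))) = Add(15200, Mul(Rational(-87, 4), Rational(-1, 154))) = Add(15200, Rational(87, 616)) = Rational(9363287, 616)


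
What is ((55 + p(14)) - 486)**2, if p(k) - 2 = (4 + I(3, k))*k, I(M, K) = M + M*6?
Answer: 6241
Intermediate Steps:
I(M, K) = 7*M (I(M, K) = M + 6*M = 7*M)
p(k) = 2 + 25*k (p(k) = 2 + (4 + 7*3)*k = 2 + (4 + 21)*k = 2 + 25*k)
((55 + p(14)) - 486)**2 = ((55 + (2 + 25*14)) - 486)**2 = ((55 + (2 + 350)) - 486)**2 = ((55 + 352) - 486)**2 = (407 - 486)**2 = (-79)**2 = 6241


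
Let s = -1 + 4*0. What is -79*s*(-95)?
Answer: -7505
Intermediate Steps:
s = -1 (s = -1 + 0 = -1)
-79*s*(-95) = -79*(-1)*(-95) = 79*(-95) = -7505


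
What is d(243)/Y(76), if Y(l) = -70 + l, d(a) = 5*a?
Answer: 405/2 ≈ 202.50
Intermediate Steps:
d(243)/Y(76) = (5*243)/(-70 + 76) = 1215/6 = 1215*(⅙) = 405/2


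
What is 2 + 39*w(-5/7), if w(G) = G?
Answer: -181/7 ≈ -25.857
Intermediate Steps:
2 + 39*w(-5/7) = 2 + 39*(-5/7) = 2 - 195/7 = -181/7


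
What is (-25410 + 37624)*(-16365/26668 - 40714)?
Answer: -6630842074919/13334 ≈ -4.9729e+8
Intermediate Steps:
(-25410 + 37624)*(-16365/26668 - 40714) = 12214*(-16365*1/26668 - 40714) = 12214*(-16365/26668 - 40714) = 12214*(-1085777317/26668) = -6630842074919/13334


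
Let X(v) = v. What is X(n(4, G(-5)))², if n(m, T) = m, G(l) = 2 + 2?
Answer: 16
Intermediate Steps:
G(l) = 4
X(n(4, G(-5)))² = 4² = 16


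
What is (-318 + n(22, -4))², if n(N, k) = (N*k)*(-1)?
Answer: 52900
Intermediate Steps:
n(N, k) = -N*k
(-318 + n(22, -4))² = (-318 - 1*22*(-4))² = (-318 + 88)² = (-230)² = 52900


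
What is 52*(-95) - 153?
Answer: -5093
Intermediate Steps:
52*(-95) - 153 = -4940 - 153 = -5093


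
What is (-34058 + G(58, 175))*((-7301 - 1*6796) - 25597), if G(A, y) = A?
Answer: 1349596000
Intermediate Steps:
(-34058 + G(58, 175))*((-7301 - 1*6796) - 25597) = (-34058 + 58)*((-7301 - 1*6796) - 25597) = -34000*((-7301 - 6796) - 25597) = -34000*(-14097 - 25597) = -34000*(-39694) = 1349596000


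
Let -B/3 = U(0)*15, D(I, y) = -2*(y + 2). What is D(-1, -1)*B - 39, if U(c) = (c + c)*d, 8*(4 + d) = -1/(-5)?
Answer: -39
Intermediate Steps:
d = -159/40 (d = -4 + (-1/(-5))/8 = -4 + (-1*(-1/5))/8 = -4 + (1/8)*(1/5) = -4 + 1/40 = -159/40 ≈ -3.9750)
D(I, y) = -4 - 2*y (D(I, y) = -2*(2 + y) = -4 - 2*y)
U(c) = -159*c/20 (U(c) = (c + c)*(-159/40) = (2*c)*(-159/40) = -159*c/20)
B = 0 (B = -3*(-159/20*0)*15 = -0*15 = -3*0 = 0)
D(-1, -1)*B - 39 = (-4 - 2*(-1))*0 - 39 = (-4 + 2)*0 - 39 = -2*0 - 39 = 0 - 39 = -39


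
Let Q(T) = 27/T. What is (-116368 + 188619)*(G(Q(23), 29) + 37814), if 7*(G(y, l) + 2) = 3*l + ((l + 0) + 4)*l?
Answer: 19199113728/7 ≈ 2.7427e+9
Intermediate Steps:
G(y, l) = -2 + 3*l/7 + l*(4 + l)/7 (G(y, l) = -2 + (3*l + ((l + 0) + 4)*l)/7 = -2 + (3*l + (l + 4)*l)/7 = -2 + (3*l + (4 + l)*l)/7 = -2 + (3*l + l*(4 + l))/7 = -2 + (3*l/7 + l*(4 + l)/7) = -2 + 3*l/7 + l*(4 + l)/7)
(-116368 + 188619)*(G(Q(23), 29) + 37814) = (-116368 + 188619)*((-2 + 29 + (⅐)*29²) + 37814) = 72251*((-2 + 29 + (⅐)*841) + 37814) = 72251*((-2 + 29 + 841/7) + 37814) = 72251*(1030/7 + 37814) = 72251*(265728/7) = 19199113728/7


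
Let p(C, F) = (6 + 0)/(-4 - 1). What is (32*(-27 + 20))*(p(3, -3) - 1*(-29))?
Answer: -31136/5 ≈ -6227.2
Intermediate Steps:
p(C, F) = -6/5 (p(C, F) = 6/(-5) = 6*(-⅕) = -6/5)
(32*(-27 + 20))*(p(3, -3) - 1*(-29)) = (32*(-27 + 20))*(-6/5 - 1*(-29)) = (32*(-7))*(-6/5 + 29) = -224*139/5 = -31136/5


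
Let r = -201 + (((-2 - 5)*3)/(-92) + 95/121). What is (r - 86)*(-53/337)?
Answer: 168730959/3751484 ≈ 44.977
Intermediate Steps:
r = -2226251/11132 (r = -201 + (-7*3*(-1/92) + 95*(1/121)) = -201 + (-21*(-1/92) + 95/121) = -201 + (21/92 + 95/121) = -201 + 11281/11132 = -2226251/11132 ≈ -199.99)
(r - 86)*(-53/337) = (-2226251/11132 - 86)*(-53/337) = -(-168730959)/(11132*337) = -3183603/11132*(-53/337) = 168730959/3751484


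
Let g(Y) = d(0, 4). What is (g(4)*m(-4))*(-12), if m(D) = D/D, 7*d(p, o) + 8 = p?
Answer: 96/7 ≈ 13.714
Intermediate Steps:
d(p, o) = -8/7 + p/7
m(D) = 1
g(Y) = -8/7 (g(Y) = -8/7 + (1/7)*0 = -8/7 + 0 = -8/7)
(g(4)*m(-4))*(-12) = -8/7*1*(-12) = -8/7*(-12) = 96/7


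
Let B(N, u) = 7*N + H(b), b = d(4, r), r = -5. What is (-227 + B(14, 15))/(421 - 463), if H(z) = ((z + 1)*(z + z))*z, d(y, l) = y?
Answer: -31/42 ≈ -0.73810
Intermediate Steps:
b = 4
H(z) = 2*z²*(1 + z) (H(z) = ((1 + z)*(2*z))*z = (2*z*(1 + z))*z = 2*z²*(1 + z))
B(N, u) = 160 + 7*N (B(N, u) = 7*N + 2*4²*(1 + 4) = 7*N + 2*16*5 = 7*N + 160 = 160 + 7*N)
(-227 + B(14, 15))/(421 - 463) = (-227 + (160 + 7*14))/(421 - 463) = (-227 + (160 + 98))/(-42) = (-227 + 258)*(-1/42) = 31*(-1/42) = -31/42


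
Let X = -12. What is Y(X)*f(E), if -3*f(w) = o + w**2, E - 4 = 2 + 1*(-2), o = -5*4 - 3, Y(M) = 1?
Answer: 7/3 ≈ 2.3333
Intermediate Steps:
o = -23 (o = -20 - 3 = -23)
E = 4 (E = 4 + (2 + 1*(-2)) = 4 + (2 - 2) = 4 + 0 = 4)
f(w) = 23/3 - w**2/3 (f(w) = -(-23 + w**2)/3 = 23/3 - w**2/3)
Y(X)*f(E) = 1*(23/3 - 1/3*4**2) = 1*(23/3 - 1/3*16) = 1*(23/3 - 16/3) = 1*(7/3) = 7/3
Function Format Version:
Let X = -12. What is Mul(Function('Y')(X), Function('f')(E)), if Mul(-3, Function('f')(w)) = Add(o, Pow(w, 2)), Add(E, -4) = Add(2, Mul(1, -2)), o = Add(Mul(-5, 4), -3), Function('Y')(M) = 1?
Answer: Rational(7, 3) ≈ 2.3333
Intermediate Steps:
o = -23 (o = Add(-20, -3) = -23)
E = 4 (E = Add(4, Add(2, Mul(1, -2))) = Add(4, Add(2, -2)) = Add(4, 0) = 4)
Function('f')(w) = Add(Rational(23, 3), Mul(Rational(-1, 3), Pow(w, 2))) (Function('f')(w) = Mul(Rational(-1, 3), Add(-23, Pow(w, 2))) = Add(Rational(23, 3), Mul(Rational(-1, 3), Pow(w, 2))))
Mul(Function('Y')(X), Function('f')(E)) = Mul(1, Add(Rational(23, 3), Mul(Rational(-1, 3), Pow(4, 2)))) = Mul(1, Add(Rational(23, 3), Mul(Rational(-1, 3), 16))) = Mul(1, Add(Rational(23, 3), Rational(-16, 3))) = Mul(1, Rational(7, 3)) = Rational(7, 3)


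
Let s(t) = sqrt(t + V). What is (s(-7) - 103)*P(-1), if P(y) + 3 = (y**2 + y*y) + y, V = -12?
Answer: 206 - 2*I*sqrt(19) ≈ 206.0 - 8.7178*I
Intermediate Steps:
P(y) = -3 + y + 2*y**2 (P(y) = -3 + ((y**2 + y*y) + y) = -3 + ((y**2 + y**2) + y) = -3 + (2*y**2 + y) = -3 + (y + 2*y**2) = -3 + y + 2*y**2)
s(t) = sqrt(-12 + t) (s(t) = sqrt(t - 12) = sqrt(-12 + t))
(s(-7) - 103)*P(-1) = (sqrt(-12 - 7) - 103)*(-3 - 1 + 2*(-1)**2) = (sqrt(-19) - 103)*(-3 - 1 + 2*1) = (I*sqrt(19) - 103)*(-3 - 1 + 2) = (-103 + I*sqrt(19))*(-2) = 206 - 2*I*sqrt(19)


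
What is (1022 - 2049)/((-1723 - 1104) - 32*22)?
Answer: 1027/3531 ≈ 0.29085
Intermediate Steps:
(1022 - 2049)/((-1723 - 1104) - 32*22) = -1027/(-2827 - 704) = -1027/(-3531) = -1027*(-1/3531) = 1027/3531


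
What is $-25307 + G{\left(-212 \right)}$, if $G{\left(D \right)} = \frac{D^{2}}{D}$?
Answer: $-25519$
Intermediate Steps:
$G{\left(D \right)} = D$
$-25307 + G{\left(-212 \right)} = -25307 - 212 = -25519$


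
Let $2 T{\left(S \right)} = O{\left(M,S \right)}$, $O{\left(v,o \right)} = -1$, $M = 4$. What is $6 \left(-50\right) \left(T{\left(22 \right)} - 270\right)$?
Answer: $81150$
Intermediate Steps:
$T{\left(S \right)} = - \frac{1}{2}$ ($T{\left(S \right)} = \frac{1}{2} \left(-1\right) = - \frac{1}{2}$)
$6 \left(-50\right) \left(T{\left(22 \right)} - 270\right) = 6 \left(-50\right) \left(- \frac{1}{2} - 270\right) = \left(-300\right) \left(- \frac{541}{2}\right) = 81150$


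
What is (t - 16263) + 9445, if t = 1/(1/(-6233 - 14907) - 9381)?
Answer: -1352107198078/198314341 ≈ -6818.0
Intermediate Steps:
t = -21140/198314341 (t = 1/(1/(-21140) - 9381) = 1/(-1/21140 - 9381) = 1/(-198314341/21140) = -21140/198314341 ≈ -0.00010660)
(t - 16263) + 9445 = (-21140/198314341 - 16263) + 9445 = -3225186148823/198314341 + 9445 = -1352107198078/198314341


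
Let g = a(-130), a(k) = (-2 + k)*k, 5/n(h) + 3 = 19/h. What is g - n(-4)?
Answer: 531980/31 ≈ 17161.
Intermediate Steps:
n(h) = 5/(-3 + 19/h)
a(k) = k*(-2 + k)
g = 17160 (g = -130*(-2 - 130) = -130*(-132) = 17160)
g - n(-4) = 17160 - (-5)*(-4)/(-19 + 3*(-4)) = 17160 - (-5)*(-4)/(-19 - 12) = 17160 - (-5)*(-4)/(-31) = 17160 - (-5)*(-4)*(-1)/31 = 17160 - 1*(-20/31) = 17160 + 20/31 = 531980/31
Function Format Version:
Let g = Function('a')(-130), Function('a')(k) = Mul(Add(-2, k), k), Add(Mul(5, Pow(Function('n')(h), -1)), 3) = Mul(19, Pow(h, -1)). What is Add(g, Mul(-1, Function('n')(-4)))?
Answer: Rational(531980, 31) ≈ 17161.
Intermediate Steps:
Function('n')(h) = Mul(5, Pow(Add(-3, Mul(19, Pow(h, -1))), -1))
Function('a')(k) = Mul(k, Add(-2, k))
g = 17160 (g = Mul(-130, Add(-2, -130)) = Mul(-130, -132) = 17160)
Add(g, Mul(-1, Function('n')(-4))) = Add(17160, Mul(-1, Mul(-5, -4, Pow(Add(-19, Mul(3, -4)), -1)))) = Add(17160, Mul(-1, Mul(-5, -4, Pow(Add(-19, -12), -1)))) = Add(17160, Mul(-1, Mul(-5, -4, Pow(-31, -1)))) = Add(17160, Mul(-1, Mul(-5, -4, Rational(-1, 31)))) = Add(17160, Mul(-1, Rational(-20, 31))) = Add(17160, Rational(20, 31)) = Rational(531980, 31)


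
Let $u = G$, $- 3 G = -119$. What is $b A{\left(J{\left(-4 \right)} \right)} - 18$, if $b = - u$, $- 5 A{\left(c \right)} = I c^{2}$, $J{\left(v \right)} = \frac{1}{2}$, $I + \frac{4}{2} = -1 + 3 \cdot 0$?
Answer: $- \frac{479}{20} \approx -23.95$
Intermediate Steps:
$G = \frac{119}{3}$ ($G = \left(- \frac{1}{3}\right) \left(-119\right) = \frac{119}{3} \approx 39.667$)
$I = -3$ ($I = -2 + \left(-1 + 3 \cdot 0\right) = -2 + \left(-1 + 0\right) = -2 - 1 = -3$)
$u = \frac{119}{3} \approx 39.667$
$J{\left(v \right)} = \frac{1}{2}$
$A{\left(c \right)} = \frac{3 c^{2}}{5}$ ($A{\left(c \right)} = - \frac{\left(-3\right) c^{2}}{5} = \frac{3 c^{2}}{5}$)
$b = - \frac{119}{3}$ ($b = \left(-1\right) \frac{119}{3} = - \frac{119}{3} \approx -39.667$)
$b A{\left(J{\left(-4 \right)} \right)} - 18 = - \frac{119 \frac{3}{5 \cdot 4}}{3} - 18 = - \frac{119 \cdot \frac{3}{5} \cdot \frac{1}{4}}{3} - 18 = \left(- \frac{119}{3}\right) \frac{3}{20} - 18 = - \frac{119}{20} - 18 = - \frac{479}{20}$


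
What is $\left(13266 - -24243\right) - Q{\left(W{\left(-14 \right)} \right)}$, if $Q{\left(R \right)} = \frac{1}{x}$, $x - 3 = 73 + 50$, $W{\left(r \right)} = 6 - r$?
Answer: $\frac{4726133}{126} \approx 37509.0$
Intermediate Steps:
$x = 126$ ($x = 3 + \left(73 + 50\right) = 3 + 123 = 126$)
$Q{\left(R \right)} = \frac{1}{126}$
$\left(13266 - -24243\right) - Q{\left(W{\left(-14 \right)} \right)} = \left(13266 - -24243\right) - \frac{1}{126} = \left(13266 + 24243\right) - \frac{1}{126} = 37509 - \frac{1}{126} = \frac{4726133}{126}$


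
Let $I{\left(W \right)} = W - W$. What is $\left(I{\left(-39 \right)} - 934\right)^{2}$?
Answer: $872356$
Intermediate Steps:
$I{\left(W \right)} = 0$
$\left(I{\left(-39 \right)} - 934\right)^{2} = \left(0 - 934\right)^{2} = \left(-934\right)^{2} = 872356$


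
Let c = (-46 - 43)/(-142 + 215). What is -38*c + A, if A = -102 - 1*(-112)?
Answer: 4112/73 ≈ 56.329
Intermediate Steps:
A = 10 (A = -102 + 112 = 10)
c = -89/73 ≈ -1.2192
-38*c + A = -38*(-89/73) + 10 = 3382/73 + 10 = 4112/73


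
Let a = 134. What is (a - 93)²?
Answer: 1681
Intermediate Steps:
(a - 93)² = (134 - 93)² = 41² = 1681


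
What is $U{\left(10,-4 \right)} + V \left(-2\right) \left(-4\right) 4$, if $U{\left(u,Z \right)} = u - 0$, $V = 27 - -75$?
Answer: $3274$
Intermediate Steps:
$V = 102$ ($V = 27 + 75 = 102$)
$U{\left(u,Z \right)} = u$ ($U{\left(u,Z \right)} = u + 0 = u$)
$U{\left(10,-4 \right)} + V \left(-2\right) \left(-4\right) 4 = 10 + 102 \left(-2\right) \left(-4\right) 4 = 10 + 102 \cdot 8 \cdot 4 = 10 + 102 \cdot 32 = 10 + 3264 = 3274$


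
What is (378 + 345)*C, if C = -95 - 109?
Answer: -147492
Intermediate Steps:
C = -204
(378 + 345)*C = (378 + 345)*(-204) = 723*(-204) = -147492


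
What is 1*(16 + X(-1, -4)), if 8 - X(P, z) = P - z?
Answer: 21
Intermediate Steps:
X(P, z) = 8 + z - P (X(P, z) = 8 - (P - z) = 8 + (z - P) = 8 + z - P)
1*(16 + X(-1, -4)) = 1*(16 + (8 - 4 - 1*(-1))) = 1*(16 + (8 - 4 + 1)) = 1*(16 + 5) = 1*21 = 21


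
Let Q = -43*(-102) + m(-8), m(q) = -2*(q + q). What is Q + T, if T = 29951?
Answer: 34369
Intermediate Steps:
m(q) = -4*q
Q = 4418 (Q = -43*(-102) - 4*(-8) = 4386 + 32 = 4418)
Q + T = 4418 + 29951 = 34369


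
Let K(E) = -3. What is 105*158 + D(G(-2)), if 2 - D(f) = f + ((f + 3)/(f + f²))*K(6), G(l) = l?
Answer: 33191/2 ≈ 16596.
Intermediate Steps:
D(f) = 2 - f + 3*(3 + f)/(f + f²) (D(f) = 2 - (f + ((f + 3)/(f + f²))*(-3)) = 2 - (f + ((3 + f)/(f + f²))*(-3)) = 2 - (f - 3*(3 + f)/(f + f²)) = 2 + (-f + 3*(3 + f)/(f + f²)) = 2 - f + 3*(3 + f)/(f + f²))
105*158 + D(G(-2)) = 105*158 + (9 + (-2)² - 1*(-2)³ + 5*(-2))/((-2)*(1 - 2)) = 16590 - ½*(9 + 4 - 1*(-8) - 10)/(-1) = 16590 - ½*(-1)*(9 + 4 + 8 - 10) = 16590 - ½*(-1)*11 = 16590 + 11/2 = 33191/2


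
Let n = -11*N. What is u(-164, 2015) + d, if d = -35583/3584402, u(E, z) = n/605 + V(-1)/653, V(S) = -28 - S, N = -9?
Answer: 14464730139/128733797830 ≈ 0.11236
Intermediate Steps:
n = 99 (n = -11*(-9) = 99)
u(E, z) = 4392/35915 (u(E, z) = 99/605 + (-28 - 1*(-1))/653 = 99*(1/605) + (-28 + 1)*(1/653) = 9/55 - 27*1/653 = 9/55 - 27/653 = 4392/35915)
d = -35583/3584402 (d = -35583*1/3584402 = -35583/3584402 ≈ -0.0099272)
u(-164, 2015) + d = 4392/35915 - 35583/3584402 = 14464730139/128733797830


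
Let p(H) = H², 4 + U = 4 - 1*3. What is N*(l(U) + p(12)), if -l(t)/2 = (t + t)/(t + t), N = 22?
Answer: 3124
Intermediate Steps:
U = -3 (U = -4 + (4 - 1*3) = -4 + (4 - 3) = -4 + 1 = -3)
l(t) = -2 (l(t) = -2*(t + t)/(t + t) = -2*2*t/(2*t) = -2*2*t*1/(2*t) = -2*1 = -2)
N*(l(U) + p(12)) = 22*(-2 + 12²) = 22*(-2 + 144) = 22*142 = 3124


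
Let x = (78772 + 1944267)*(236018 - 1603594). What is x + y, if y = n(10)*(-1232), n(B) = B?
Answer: -2766659595784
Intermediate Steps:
x = -2766659583464 (x = 2023039*(-1367576) = -2766659583464)
y = -12320 (y = 10*(-1232) = -12320)
x + y = -2766659583464 - 12320 = -2766659595784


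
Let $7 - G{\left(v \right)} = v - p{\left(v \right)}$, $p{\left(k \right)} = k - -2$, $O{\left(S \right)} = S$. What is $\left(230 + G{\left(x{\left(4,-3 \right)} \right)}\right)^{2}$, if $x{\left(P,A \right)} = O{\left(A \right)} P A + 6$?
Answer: $57121$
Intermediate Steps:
$p{\left(k \right)} = 2 + k$ ($p{\left(k \right)} = k + 2 = 2 + k$)
$x{\left(P,A \right)} = 6 + P A^{2}$ ($x{\left(P,A \right)} = A P A + 6 = P A^{2} + 6 = 6 + P A^{2}$)
$G{\left(v \right)} = 9$ ($G{\left(v \right)} = 7 - \left(v - \left(2 + v\right)\right) = 7 - -2 = 7 + 2 = 9$)
$\left(230 + G{\left(x{\left(4,-3 \right)} \right)}\right)^{2} = \left(230 + 9\right)^{2} = 239^{2} = 57121$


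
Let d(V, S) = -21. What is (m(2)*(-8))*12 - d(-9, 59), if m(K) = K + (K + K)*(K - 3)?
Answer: 213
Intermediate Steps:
m(K) = K + 2*K*(-3 + K) (m(K) = K + (2*K)*(-3 + K) = K + 2*K*(-3 + K))
(m(2)*(-8))*12 - d(-9, 59) = ((2*(-5 + 2*2))*(-8))*12 - 1*(-21) = ((2*(-5 + 4))*(-8))*12 + 21 = ((2*(-1))*(-8))*12 + 21 = -2*(-8)*12 + 21 = 16*12 + 21 = 192 + 21 = 213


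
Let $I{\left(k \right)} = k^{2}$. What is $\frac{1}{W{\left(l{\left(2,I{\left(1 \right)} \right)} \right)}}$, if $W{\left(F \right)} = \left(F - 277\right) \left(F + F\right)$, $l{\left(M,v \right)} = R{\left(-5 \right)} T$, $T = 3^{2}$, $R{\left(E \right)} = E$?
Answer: $\frac{1}{28980} \approx 3.4507 \cdot 10^{-5}$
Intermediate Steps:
$T = 9$
$l{\left(M,v \right)} = -45$ ($l{\left(M,v \right)} = \left(-5\right) 9 = -45$)
$W{\left(F \right)} = 2 F \left(-277 + F\right)$ ($W{\left(F \right)} = \left(-277 + F\right) 2 F = 2 F \left(-277 + F\right)$)
$\frac{1}{W{\left(l{\left(2,I{\left(1 \right)} \right)} \right)}} = \frac{1}{2 \left(-45\right) \left(-277 - 45\right)} = \frac{1}{2 \left(-45\right) \left(-322\right)} = \frac{1}{28980}$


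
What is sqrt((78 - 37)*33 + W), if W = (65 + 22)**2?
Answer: sqrt(8922) ≈ 94.456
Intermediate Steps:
W = 7569 (W = 87**2 = 7569)
sqrt((78 - 37)*33 + W) = sqrt((78 - 37)*33 + 7569) = sqrt(41*33 + 7569) = sqrt(1353 + 7569) = sqrt(8922)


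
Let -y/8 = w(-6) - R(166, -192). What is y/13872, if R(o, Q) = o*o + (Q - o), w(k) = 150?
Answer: 4508/289 ≈ 15.599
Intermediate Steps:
R(o, Q) = Q + o**2 - o (R(o, Q) = o**2 + (Q - o) = Q + o**2 - o)
y = 216384 (y = -8*(150 - (-192 + 166**2 - 1*166)) = -8*(150 - (-192 + 27556 - 166)) = -8*(150 - 1*27198) = -8*(150 - 27198) = -8*(-27048) = 216384)
y/13872 = 216384/13872 = 216384*(1/13872) = 4508/289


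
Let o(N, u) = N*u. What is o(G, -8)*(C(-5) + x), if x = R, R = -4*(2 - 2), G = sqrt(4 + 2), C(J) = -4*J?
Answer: -160*sqrt(6) ≈ -391.92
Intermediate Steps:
G = sqrt(6) ≈ 2.4495
R = 0 (R = -4*0 = 0)
x = 0
o(G, -8)*(C(-5) + x) = (sqrt(6)*(-8))*(-4*(-5) + 0) = (-8*sqrt(6))*(20 + 0) = -8*sqrt(6)*20 = -160*sqrt(6)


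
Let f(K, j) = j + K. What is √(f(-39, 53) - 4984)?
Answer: I*√4970 ≈ 70.498*I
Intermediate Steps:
f(K, j) = K + j
√(f(-39, 53) - 4984) = √((-39 + 53) - 4984) = √(14 - 4984) = √(-4970) = I*√4970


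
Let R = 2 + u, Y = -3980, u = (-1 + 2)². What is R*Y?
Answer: -11940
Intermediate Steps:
u = 1 (u = 1² = 1)
R = 3 (R = 2 + 1 = 3)
R*Y = 3*(-3980) = -11940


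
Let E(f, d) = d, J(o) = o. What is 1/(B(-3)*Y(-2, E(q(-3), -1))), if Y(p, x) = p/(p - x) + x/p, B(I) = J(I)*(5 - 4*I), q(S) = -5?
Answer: -2/255 ≈ -0.0078431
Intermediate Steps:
B(I) = I*(5 - 4*I)
1/(B(-3)*Y(-2, E(q(-3), -1))) = 1/((-3*(5 - 4*(-3)))*(((-2)² - 1*(-1)² - 2*(-1))/((-2)*(-2 - 1*(-1))))) = 1/((-3*(5 + 12))*(-(4 - 1*1 + 2)/(2*(-2 + 1)))) = 1/((-3*17)*(-½*(4 - 1 + 2)/(-1))) = 1/(-(-51)*(-1)*5/2) = 1/(-51*5/2) = 1/(-255/2) = -2/255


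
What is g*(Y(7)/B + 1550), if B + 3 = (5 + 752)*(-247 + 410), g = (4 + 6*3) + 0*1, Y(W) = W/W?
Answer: 2103765411/61694 ≈ 34100.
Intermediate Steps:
Y(W) = 1
g = 22 (g = (4 + 18) + 0 = 22 + 0 = 22)
B = 123388 (B = -3 + (5 + 752)*(-247 + 410) = -3 + 757*163 = -3 + 123391 = 123388)
g*(Y(7)/B + 1550) = 22*(1/123388 + 1550) = 22*(191251401/123388) = 2103765411/61694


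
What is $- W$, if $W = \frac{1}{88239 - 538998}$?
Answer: $\frac{1}{450759} \approx 2.2185 \cdot 10^{-6}$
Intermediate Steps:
$W = - \frac{1}{450759}$ ($W = \frac{1}{-450759} = - \frac{1}{450759} \approx -2.2185 \cdot 10^{-6}$)
$- W = \left(-1\right) \left(- \frac{1}{450759}\right) = \frac{1}{450759}$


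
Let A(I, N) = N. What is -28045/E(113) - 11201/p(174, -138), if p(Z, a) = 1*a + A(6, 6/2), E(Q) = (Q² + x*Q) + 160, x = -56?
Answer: 70151726/891135 ≈ 78.722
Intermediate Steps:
E(Q) = 160 + Q² - 56*Q (E(Q) = (Q² - 56*Q) + 160 = 160 + Q² - 56*Q)
p(Z, a) = 3 + a (p(Z, a) = 1*a + 6/2 = a + 6*(½) = a + 3 = 3 + a)
-28045/E(113) - 11201/p(174, -138) = -28045/(160 + 113² - 56*113) - 11201/(3 - 138) = -28045/(160 + 12769 - 6328) - 11201/(-135) = -28045/6601 - 11201*(-1/135) = -28045*1/6601 + 11201/135 = -28045/6601 + 11201/135 = 70151726/891135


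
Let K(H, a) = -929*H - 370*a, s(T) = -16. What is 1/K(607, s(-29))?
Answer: -1/557983 ≈ -1.7922e-6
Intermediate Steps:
1/K(607, s(-29)) = 1/(-929*607 - 370*(-16)) = 1/(-563903 + 5920) = 1/(-557983) = -1/557983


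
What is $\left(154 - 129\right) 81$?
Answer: $2025$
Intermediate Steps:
$\left(154 - 129\right) 81 = 25 \cdot 81 = 2025$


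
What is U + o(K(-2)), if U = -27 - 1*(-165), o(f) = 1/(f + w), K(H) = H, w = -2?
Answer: 551/4 ≈ 137.75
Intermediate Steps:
o(f) = 1/(-2 + f) (o(f) = 1/(f - 2) = 1/(-2 + f))
U = 138 (U = -27 + 165 = 138)
U + o(K(-2)) = 138 + 1/(-2 - 2) = 138 + 1/(-4) = 138 - ¼ = 551/4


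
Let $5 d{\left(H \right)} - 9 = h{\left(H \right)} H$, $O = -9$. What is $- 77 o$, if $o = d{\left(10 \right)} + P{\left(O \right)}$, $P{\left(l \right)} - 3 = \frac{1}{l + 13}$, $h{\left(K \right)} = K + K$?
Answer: $- \frac{69377}{20} \approx -3468.9$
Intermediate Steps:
$h{\left(K \right)} = 2 K$
$d{\left(H \right)} = \frac{9}{5} + \frac{2 H^{2}}{5}$ ($d{\left(H \right)} = \frac{9}{5} + \frac{2 H H}{5} = \frac{9}{5} + \frac{2 H^{2}}{5}$)
$P{\left(l \right)} = 3 + \frac{1}{13 + l}$ ($P{\left(l \right)} = 3 + \frac{1}{l + 13} = 3 + \frac{1}{13 + l}$)
$o = \frac{901}{20}$ ($o = \left(\frac{9}{5} + \frac{2 \cdot 10^{2}}{5}\right) + \frac{40 + 3 \left(-9\right)}{13 - 9} = \left(\frac{9}{5} + \frac{2}{5} \cdot 100\right) + \frac{40 - 27}{4} = \left(\frac{9}{5} + 40\right) + \frac{1}{4} \cdot 13 = \frac{209}{5} + \frac{13}{4} = \frac{901}{20} \approx 45.05$)
$- 77 o = \left(-77\right) \frac{901}{20} = - \frac{69377}{20}$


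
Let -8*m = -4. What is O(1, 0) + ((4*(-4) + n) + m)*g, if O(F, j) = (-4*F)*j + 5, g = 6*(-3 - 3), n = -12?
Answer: 995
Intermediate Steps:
m = ½ (m = -⅛*(-4) = ½ ≈ 0.50000)
g = -36 (g = 6*(-6) = -36)
O(F, j) = 5 - 4*F*j (O(F, j) = -4*F*j + 5 = 5 - 4*F*j)
O(1, 0) + ((4*(-4) + n) + m)*g = (5 - 4*1*0) + ((4*(-4) - 12) + ½)*(-36) = (5 + 0) + ((-16 - 12) + ½)*(-36) = 5 + (-28 + ½)*(-36) = 5 - 55/2*(-36) = 5 + 990 = 995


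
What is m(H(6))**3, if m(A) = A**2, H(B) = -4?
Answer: 4096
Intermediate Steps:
m(H(6))**3 = ((-4)**2)**3 = 16**3 = 4096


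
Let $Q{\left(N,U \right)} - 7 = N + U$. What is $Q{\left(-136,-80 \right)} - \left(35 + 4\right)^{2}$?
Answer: $-1730$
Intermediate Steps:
$Q{\left(N,U \right)} = 7 + N + U$ ($Q{\left(N,U \right)} = 7 + \left(N + U\right) = 7 + N + U$)
$Q{\left(-136,-80 \right)} - \left(35 + 4\right)^{2} = \left(7 - 136 - 80\right) - \left(35 + 4\right)^{2} = -209 - 39^{2} = -209 - 1521 = -1730$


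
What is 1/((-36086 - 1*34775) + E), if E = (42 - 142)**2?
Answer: -1/60861 ≈ -1.6431e-5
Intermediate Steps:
E = 10000 (E = (-100)**2 = 10000)
1/((-36086 - 1*34775) + E) = 1/((-36086 - 1*34775) + 10000) = 1/((-36086 - 34775) + 10000) = 1/(-70861 + 10000) = 1/(-60861) = -1/60861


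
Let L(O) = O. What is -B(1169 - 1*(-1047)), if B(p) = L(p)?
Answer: -2216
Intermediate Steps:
B(p) = p
-B(1169 - 1*(-1047)) = -(1169 - 1*(-1047)) = -(1169 + 1047) = -1*2216 = -2216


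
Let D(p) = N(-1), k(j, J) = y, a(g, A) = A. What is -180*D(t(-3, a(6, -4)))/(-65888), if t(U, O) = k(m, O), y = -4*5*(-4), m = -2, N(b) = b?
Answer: -45/16472 ≈ -0.0027319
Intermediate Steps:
y = 80 (y = -20*(-4) = 80)
k(j, J) = 80
t(U, O) = 80
D(p) = -1
-180*D(t(-3, a(6, -4)))/(-65888) = -180*(-1)/(-65888) = 180*(-1/65888) = -45/16472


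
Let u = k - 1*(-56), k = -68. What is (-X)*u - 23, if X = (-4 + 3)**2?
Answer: -11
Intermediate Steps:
X = 1 (X = (-1)**2 = 1)
u = -12 (u = -68 - 1*(-56) = -68 + 56 = -12)
(-X)*u - 23 = -1*1*(-12) - 23 = -1*(-12) - 23 = 12 - 23 = -11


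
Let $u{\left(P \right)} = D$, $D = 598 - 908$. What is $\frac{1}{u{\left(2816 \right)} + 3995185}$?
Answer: $\frac{1}{3994875} \approx 2.5032 \cdot 10^{-7}$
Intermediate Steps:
$D = -310$
$u{\left(P \right)} = -310$
$\frac{1}{u{\left(2816 \right)} + 3995185} = \frac{1}{-310 + 3995185} = \frac{1}{3994875}$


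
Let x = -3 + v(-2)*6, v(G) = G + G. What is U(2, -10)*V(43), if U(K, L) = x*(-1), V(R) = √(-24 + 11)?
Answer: 27*I*√13 ≈ 97.35*I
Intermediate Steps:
V(R) = I*√13 (V(R) = √(-13) = I*√13)
v(G) = 2*G
x = -27 (x = -3 + (2*(-2))*6 = -3 - 4*6 = -3 - 24 = -27)
U(K, L) = 27 (U(K, L) = -27*(-1) = 27)
U(2, -10)*V(43) = 27*(I*√13) = 27*I*√13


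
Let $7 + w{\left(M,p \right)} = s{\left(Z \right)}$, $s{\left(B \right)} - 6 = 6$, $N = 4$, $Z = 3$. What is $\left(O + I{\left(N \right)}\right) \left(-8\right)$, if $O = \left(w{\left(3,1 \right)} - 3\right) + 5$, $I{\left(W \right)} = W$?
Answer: $-88$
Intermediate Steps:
$s{\left(B \right)} = 12$ ($s{\left(B \right)} = 6 + 6 = 12$)
$w{\left(M,p \right)} = 5$ ($w{\left(M,p \right)} = -7 + 12 = 5$)
$O = 7$ ($O = \left(5 - 3\right) + 5 = 2 + 5 = 7$)
$\left(O + I{\left(N \right)}\right) \left(-8\right) = \left(7 + 4\right) \left(-8\right) = 11 \left(-8\right) = -88$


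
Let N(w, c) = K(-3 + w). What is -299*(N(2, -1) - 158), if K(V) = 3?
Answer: 46345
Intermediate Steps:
N(w, c) = 3
-299*(N(2, -1) - 158) = -299*(3 - 158) = -299*(-155) = 46345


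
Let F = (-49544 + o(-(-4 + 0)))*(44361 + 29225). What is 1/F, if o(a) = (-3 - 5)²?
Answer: -1/3641035280 ≈ -2.7465e-10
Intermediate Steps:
o(a) = 64 (o(a) = (-8)² = 64)
F = -3641035280 (F = (-49544 + 64)*(44361 + 29225) = -49480*73586 = -3641035280)
1/F = 1/(-3641035280) = -1/3641035280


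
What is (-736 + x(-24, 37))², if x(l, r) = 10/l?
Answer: 78092569/144 ≈ 5.4231e+5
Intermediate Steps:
(-736 + x(-24, 37))² = (-736 + 10/(-24))² = (-736 + 10*(-1/24))² = (-736 - 5/12)² = (-8837/12)² = 78092569/144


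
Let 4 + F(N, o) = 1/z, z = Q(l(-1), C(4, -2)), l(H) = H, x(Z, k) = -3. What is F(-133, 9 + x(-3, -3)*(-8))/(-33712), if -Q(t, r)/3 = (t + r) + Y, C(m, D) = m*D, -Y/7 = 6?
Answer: 611/5157936 ≈ 0.00011846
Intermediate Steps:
Y = -42 (Y = -7*6 = -42)
C(m, D) = D*m
Q(t, r) = 126 - 3*r - 3*t (Q(t, r) = -3*((t + r) - 42) = -3*((r + t) - 42) = -3*(-42 + r + t) = 126 - 3*r - 3*t)
z = 153 (z = 126 - (-6)*4 - 3*(-1) = 126 - 3*(-8) + 3 = 126 + 24 + 3 = 153)
F(N, o) = -611/153 (F(N, o) = -4 + 1/153 = -611/153)
F(-133, 9 + x(-3, -3)*(-8))/(-33712) = -611/153/(-33712) = -611/153*(-1/33712) = 611/5157936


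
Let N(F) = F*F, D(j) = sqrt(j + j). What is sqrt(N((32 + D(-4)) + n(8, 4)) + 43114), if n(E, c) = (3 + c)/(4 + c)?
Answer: sqrt(2827953 + 8416*I*sqrt(2))/8 ≈ 210.21 + 0.44235*I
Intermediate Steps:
n(E, c) = (3 + c)/(4 + c)
D(j) = sqrt(2)*sqrt(j) (D(j) = sqrt(2*j) = sqrt(2)*sqrt(j))
N(F) = F**2
sqrt(N((32 + D(-4)) + n(8, 4)) + 43114) = sqrt(((32 + sqrt(2)*sqrt(-4)) + (3 + 4)/(4 + 4))**2 + 43114) = sqrt(((32 + sqrt(2)*(2*I)) + 7/8)**2 + 43114) = sqrt(((32 + 2*I*sqrt(2)) + (1/8)*7)**2 + 43114) = sqrt(((32 + 2*I*sqrt(2)) + 7/8)**2 + 43114) = sqrt((263/8 + 2*I*sqrt(2))**2 + 43114) = sqrt(43114 + (263/8 + 2*I*sqrt(2))**2)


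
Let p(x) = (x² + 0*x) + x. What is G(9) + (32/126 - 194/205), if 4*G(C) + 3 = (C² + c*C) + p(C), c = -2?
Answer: 950741/25830 ≈ 36.808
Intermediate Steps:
p(x) = x + x² (p(x) = (x² + 0) + x = x² + x = x + x²)
G(C) = -¾ - C/2 + C²/4 + C*(1 + C)/4 (G(C) = -¾ + ((C² - 2*C) + C*(1 + C))/4 = -¾ + (C² - 2*C + C*(1 + C))/4 = -¾ + (-C/2 + C²/4 + C*(1 + C)/4) = -¾ - C/2 + C²/4 + C*(1 + C)/4)
G(9) + (32/126 - 194/205) = (-¾ + (½)*9² - ¼*9) + (32/126 - 194/205) = (-¾ + (½)*81 - 9/4) + (32*(1/126) - 194*1/205) = (-¾ + 81/2 - 9/4) + (16/63 - 194/205) = 75/2 - 8942/12915 = 950741/25830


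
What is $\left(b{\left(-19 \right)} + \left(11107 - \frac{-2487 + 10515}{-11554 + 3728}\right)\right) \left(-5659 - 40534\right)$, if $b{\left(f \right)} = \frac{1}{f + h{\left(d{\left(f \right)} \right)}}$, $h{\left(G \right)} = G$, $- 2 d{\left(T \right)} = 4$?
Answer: $- \frac{860486873044}{1677} \approx -5.1311 \cdot 10^{8}$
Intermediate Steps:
$d{\left(T \right)} = -2$ ($d{\left(T \right)} = \left(- \frac{1}{2}\right) 4 = -2$)
$b{\left(f \right)} = \frac{1}{-2 + f}$ ($b{\left(f \right)} = \frac{1}{f - 2} = \frac{1}{-2 + f}$)
$\left(b{\left(-19 \right)} + \left(11107 - \frac{-2487 + 10515}{-11554 + 3728}\right)\right) \left(-5659 - 40534\right) = \left(\frac{1}{-2 - 19} + \left(11107 - \frac{-2487 + 10515}{-11554 + 3728}\right)\right) \left(-5659 - 40534\right) = \left(\frac{1}{-21} + \left(11107 - \frac{8028}{-7826}\right)\right) \left(-46193\right) = \left(- \frac{1}{21} + \left(11107 - 8028 \left(- \frac{1}{7826}\right)\right)\right) \left(-46193\right) = \left(- \frac{1}{21} + \left(11107 - - \frac{4014}{3913}\right)\right) \left(-46193\right) = \left(- \frac{1}{21} + \left(11107 + \frac{4014}{3913}\right)\right) \left(-46193\right) = \left(- \frac{1}{21} + \frac{43465705}{3913}\right) \left(-46193\right) = \frac{130396556}{11739} \left(-46193\right) = - \frac{860486873044}{1677}$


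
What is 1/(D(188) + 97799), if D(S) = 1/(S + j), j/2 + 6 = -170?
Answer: 164/16039035 ≈ 1.0225e-5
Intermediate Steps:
j = -352 (j = -12 + 2*(-170) = -12 - 340 = -352)
D(S) = 1/(-352 + S) (D(S) = 1/(S - 352) = 1/(-352 + S))
1/(D(188) + 97799) = 1/(1/(-352 + 188) + 97799) = 1/(1/(-164) + 97799) = 1/(-1/164 + 97799) = 1/(16039035/164) = 164/16039035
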